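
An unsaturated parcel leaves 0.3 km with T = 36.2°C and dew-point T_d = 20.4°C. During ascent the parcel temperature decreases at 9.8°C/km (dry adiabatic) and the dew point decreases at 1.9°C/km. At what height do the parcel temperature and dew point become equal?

2.3 km

T and T_d converge at 9.8 − 1.9 = 7.9°C per km
Height above start = (36.2 − 20.4) / 7.9 = 2 km
LCL altitude = 300 m + 2000 m = 2300 m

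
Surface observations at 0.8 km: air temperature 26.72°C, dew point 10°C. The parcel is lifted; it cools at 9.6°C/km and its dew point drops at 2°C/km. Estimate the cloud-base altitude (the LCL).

T and T_d converge at 9.6 − 2 = 7.6°C per km
Height above start = (26.72 − 10) / 7.6 = 2.2 km
LCL altitude = 800 m + 2200 m = 3000 m

3 km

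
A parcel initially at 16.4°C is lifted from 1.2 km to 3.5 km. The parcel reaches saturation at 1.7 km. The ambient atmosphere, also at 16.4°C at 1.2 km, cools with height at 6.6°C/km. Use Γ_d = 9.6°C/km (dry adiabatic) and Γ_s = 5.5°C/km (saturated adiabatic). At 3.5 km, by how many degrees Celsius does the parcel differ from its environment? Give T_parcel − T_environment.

+0.48°C (parcel warmer than environment)

Parcel:
  From 1200 m to 1700 m (dry): cools by 9.6 × 0.5 = 4.8°C, giving 11.6°C.
  From 1700 m to 3500 m (saturated): cools by 5.5 × 1.8 = 9.9°C, giving 1.7°C.
Environment:
  From 1200 m to 3500 m (environment): cools by 6.6 × 2.3 = 15.18°C, giving 1.22°C.
T_parcel − T_env = 1.7 − 1.22 = +0.48°C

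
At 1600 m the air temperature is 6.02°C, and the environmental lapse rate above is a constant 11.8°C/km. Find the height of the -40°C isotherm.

Height above start = (6.02 − (-40)) / 11.8 = 3.9 km
Altitude = 1600 m + 3900 m = 5500 m

5500 m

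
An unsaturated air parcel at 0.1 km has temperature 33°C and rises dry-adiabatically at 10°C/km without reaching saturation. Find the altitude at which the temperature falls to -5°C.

Height above start = (33 − (-5)) / 10 = 3.8 km
Altitude = 100 m + 3800 m = 3900 m

3.9 km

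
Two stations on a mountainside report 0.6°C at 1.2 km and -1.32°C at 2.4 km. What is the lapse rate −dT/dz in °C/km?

Γ = −ΔT/Δz = (0.6 − (-1.32)) / (2400 − 1200) m
  = 1.92°C / 1.2 km = 1.6°C/km

1.6°C/km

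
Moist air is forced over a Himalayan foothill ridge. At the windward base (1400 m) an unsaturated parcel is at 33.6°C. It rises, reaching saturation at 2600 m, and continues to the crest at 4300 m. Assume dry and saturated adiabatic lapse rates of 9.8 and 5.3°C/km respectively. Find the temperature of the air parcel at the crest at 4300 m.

12.83°C

Dry to 2600 m: -9.8 × 1.2 km = -11.76°C, so T = 21.84°C.
Saturated to 4300 m: -5.3 × 1.7 km = -9.01°C, so T = 12.83°C.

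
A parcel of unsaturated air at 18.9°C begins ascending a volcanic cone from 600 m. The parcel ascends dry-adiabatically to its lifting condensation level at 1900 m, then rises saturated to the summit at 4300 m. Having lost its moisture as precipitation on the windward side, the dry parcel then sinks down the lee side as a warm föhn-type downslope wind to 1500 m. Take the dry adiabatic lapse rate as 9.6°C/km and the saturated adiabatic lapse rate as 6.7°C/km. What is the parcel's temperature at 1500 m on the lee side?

600–1900 m, dry: Δz = 1.3 km ⇒ ΔT = -12.48°C; T = 6.42°C
1900–4300 m, saturated: Δz = 2.4 km ⇒ ΔT = -16.08°C; T = -9.66°C
4300–1500 m, dry descent: Δz = 2.8 km ⇒ ΔT = +26.88°C; T = 17.22°C

17.22°C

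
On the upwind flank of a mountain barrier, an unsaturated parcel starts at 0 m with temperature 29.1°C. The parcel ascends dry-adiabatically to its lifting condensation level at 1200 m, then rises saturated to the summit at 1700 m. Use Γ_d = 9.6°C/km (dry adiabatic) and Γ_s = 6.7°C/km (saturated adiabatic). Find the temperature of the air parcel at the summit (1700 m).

14.23°C

0–1200 m, dry: Δz = 1.2 km ⇒ ΔT = -11.52°C; T = 17.58°C
1200–1700 m, saturated: Δz = 0.5 km ⇒ ΔT = -3.35°C; T = 14.23°C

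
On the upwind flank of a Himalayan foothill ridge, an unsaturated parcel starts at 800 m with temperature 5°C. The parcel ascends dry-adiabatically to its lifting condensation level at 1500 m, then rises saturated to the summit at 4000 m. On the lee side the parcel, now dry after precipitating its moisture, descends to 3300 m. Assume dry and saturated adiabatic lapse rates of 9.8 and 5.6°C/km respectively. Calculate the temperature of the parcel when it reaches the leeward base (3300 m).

Dry to 1500 m: -9.8 × 0.7 km = -6.86°C, so T = -1.86°C.
Saturated to 4000 m: -5.6 × 2.5 km = -14°C, so T = -15.86°C.
Dry descent to 3300 m: +9.8 × 0.7 km = +6.86°C, so T = -9°C.

-9°C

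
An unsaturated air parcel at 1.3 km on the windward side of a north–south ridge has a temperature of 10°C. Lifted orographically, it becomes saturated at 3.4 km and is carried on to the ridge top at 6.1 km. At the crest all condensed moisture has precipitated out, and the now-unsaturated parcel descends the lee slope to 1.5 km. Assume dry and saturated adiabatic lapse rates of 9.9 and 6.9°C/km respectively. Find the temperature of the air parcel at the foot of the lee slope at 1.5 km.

1300 → 3400 m (dry, 9.9°C/km): ΔT = -9.9 × 2.1 = -20.79°C → T = -10.79°C
3400 → 6100 m (saturated, 6.9°C/km): ΔT = -6.9 × 2.7 = -18.63°C → T = -29.42°C
6100 → 1500 m (dry descent, 9.9°C/km): ΔT = +9.9 × 4.6 = +45.54°C → T = 16.12°C

16.12°C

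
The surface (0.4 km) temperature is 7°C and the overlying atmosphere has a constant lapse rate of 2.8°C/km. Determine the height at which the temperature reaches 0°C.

2.9 km

Height above start = (7 − 0) / 2.8 = 2.5 km
Altitude = 400 m + 2500 m = 2900 m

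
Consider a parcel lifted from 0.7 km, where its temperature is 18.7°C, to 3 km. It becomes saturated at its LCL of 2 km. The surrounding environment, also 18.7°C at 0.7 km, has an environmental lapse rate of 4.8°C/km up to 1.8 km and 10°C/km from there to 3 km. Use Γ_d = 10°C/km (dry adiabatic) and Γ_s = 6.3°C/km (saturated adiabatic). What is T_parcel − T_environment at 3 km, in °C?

-2.02°C (parcel cooler than environment)

Parcel:
  700 → 2000 m (dry, 10°C/km): ΔT = -10 × 1.3 = -13°C → T = 5.7°C
  2000 → 3000 m (saturated, 6.3°C/km): ΔT = -6.3 × 1 = -6.3°C → T = -0.6°C
Environment:
  700 → 1800 m (environment, lower layer, 4.8°C/km): ΔT = -4.8 × 1.1 = -5.28°C → T = 13.42°C
  1800 → 3000 m (environment, upper layer, 10°C/km): ΔT = -10 × 1.2 = -12°C → T = 1.42°C
T_parcel − T_env = -0.6 − 1.42 = -2.02°C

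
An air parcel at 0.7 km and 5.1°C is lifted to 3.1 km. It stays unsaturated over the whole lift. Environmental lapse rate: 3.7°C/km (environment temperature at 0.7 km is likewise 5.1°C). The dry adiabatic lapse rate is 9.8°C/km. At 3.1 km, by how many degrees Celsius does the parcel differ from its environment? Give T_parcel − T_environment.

Parcel:
  700–3100 m, dry: Δz = 2.4 km ⇒ ΔT = -23.52°C; T = -18.42°C
Environment:
  700–3100 m, environment: Δz = 2.4 km ⇒ ΔT = -8.88°C; T = -3.78°C
T_parcel − T_env = -18.42 − (-3.78) = -14.64°C

-14.64°C (parcel cooler than environment)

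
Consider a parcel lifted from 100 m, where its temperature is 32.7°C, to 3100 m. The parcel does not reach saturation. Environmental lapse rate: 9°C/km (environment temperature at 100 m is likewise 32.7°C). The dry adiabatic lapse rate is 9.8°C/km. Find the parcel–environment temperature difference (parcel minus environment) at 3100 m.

Parcel:
  Dry to 3100 m: -9.8 × 3 km = -29.4°C, so T = 3.3°C.
Environment:
  Environment to 3100 m: -9 × 3 km = -27°C, so T = 5.7°C.
T_parcel − T_env = 3.3 − 5.7 = -2.4°C

-2.4°C (parcel cooler than environment)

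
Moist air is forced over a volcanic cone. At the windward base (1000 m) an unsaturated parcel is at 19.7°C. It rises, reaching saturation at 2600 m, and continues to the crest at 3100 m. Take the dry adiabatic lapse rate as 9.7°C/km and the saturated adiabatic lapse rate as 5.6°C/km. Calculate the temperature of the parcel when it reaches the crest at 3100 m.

1.38°C

1000–2600 m, dry: Δz = 1.6 km ⇒ ΔT = -15.52°C; T = 4.18°C
2600–3100 m, saturated: Δz = 0.5 km ⇒ ΔT = -2.8°C; T = 1.38°C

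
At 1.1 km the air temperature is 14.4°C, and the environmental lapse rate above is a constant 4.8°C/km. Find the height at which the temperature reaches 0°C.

4.1 km

Height above start = (14.4 − 0) / 4.8 = 3 km
Altitude = 1100 m + 3000 m = 4100 m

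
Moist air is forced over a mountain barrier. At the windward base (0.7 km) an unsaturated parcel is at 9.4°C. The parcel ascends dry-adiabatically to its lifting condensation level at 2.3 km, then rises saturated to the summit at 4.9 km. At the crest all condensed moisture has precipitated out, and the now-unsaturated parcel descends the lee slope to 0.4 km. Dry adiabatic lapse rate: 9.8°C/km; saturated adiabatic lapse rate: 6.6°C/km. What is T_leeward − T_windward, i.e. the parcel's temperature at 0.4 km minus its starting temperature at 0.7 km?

From 700 m to 2300 m (dry): cools by 9.8 × 1.6 = 15.68°C, giving -6.28°C.
From 2300 m to 4900 m (saturated): cools by 6.6 × 2.6 = 17.16°C, giving -23.44°C.
From 4900 m to 400 m (dry descent): warms by 9.8 × 4.5 = 44.1°C, giving 20.66°C.
Net change vs windward start: 20.66 − 9.4 = +11.26°C

+11.26°C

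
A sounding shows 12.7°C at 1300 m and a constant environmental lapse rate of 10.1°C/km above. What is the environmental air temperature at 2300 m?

Environmental to 2300 m: -10.1 × 1 km = -10.1°C, so T = 2.6°C.

2.6°C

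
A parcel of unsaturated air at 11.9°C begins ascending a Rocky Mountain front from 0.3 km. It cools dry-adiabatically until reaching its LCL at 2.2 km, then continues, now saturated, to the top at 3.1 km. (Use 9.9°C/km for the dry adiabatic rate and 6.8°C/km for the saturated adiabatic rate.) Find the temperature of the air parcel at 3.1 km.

-13.03°C

Dry to 2200 m: -9.9 × 1.9 km = -18.81°C, so T = -6.91°C.
Saturated to 3100 m: -6.8 × 0.9 km = -6.12°C, so T = -13.03°C.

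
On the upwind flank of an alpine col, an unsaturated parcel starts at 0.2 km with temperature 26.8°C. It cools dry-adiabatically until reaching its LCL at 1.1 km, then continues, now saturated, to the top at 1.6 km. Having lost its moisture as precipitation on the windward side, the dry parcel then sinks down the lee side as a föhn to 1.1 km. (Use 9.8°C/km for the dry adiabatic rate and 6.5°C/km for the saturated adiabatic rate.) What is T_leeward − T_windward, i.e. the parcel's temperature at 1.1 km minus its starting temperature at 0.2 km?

-7.17°C

Dry to 1100 m: -9.8 × 0.9 km = -8.82°C, so T = 17.98°C.
Saturated to 1600 m: -6.5 × 0.5 km = -3.25°C, so T = 14.73°C.
Dry descent to 1100 m: +9.8 × 0.5 km = +4.9°C, so T = 19.63°C.
Net change vs windward start: 19.63 − 26.8 = -7.17°C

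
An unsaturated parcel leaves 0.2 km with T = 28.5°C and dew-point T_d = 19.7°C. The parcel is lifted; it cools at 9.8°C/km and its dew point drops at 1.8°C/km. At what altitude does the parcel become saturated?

T and T_d converge at 9.8 − 1.8 = 8°C per km
Height above start = (28.5 − 19.7) / 8 = 1.1 km
LCL altitude = 200 m + 1100 m = 1300 m

1.3 km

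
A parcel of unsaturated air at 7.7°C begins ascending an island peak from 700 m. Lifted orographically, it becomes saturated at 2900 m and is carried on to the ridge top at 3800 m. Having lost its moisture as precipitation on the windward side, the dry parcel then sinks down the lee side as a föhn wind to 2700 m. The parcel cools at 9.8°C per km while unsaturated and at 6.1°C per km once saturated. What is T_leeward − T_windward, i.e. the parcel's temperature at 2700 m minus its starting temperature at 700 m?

From 700 m to 2900 m (dry): cools by 9.8 × 2.2 = 21.56°C, giving -13.86°C.
From 2900 m to 3800 m (saturated): cools by 6.1 × 0.9 = 5.49°C, giving -19.35°C.
From 3800 m to 2700 m (dry descent): warms by 9.8 × 1.1 = 10.78°C, giving -8.57°C.
Net change vs windward start: -8.57 − 7.7 = -16.27°C

-16.27°C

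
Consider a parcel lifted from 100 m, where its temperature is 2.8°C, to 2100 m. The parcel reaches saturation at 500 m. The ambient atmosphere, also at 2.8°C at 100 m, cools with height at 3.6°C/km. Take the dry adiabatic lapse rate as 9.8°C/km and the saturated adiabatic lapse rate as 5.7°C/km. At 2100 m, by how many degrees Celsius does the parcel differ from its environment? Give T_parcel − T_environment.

Parcel:
  100 → 500 m (dry, 9.8°C/km): ΔT = -9.8 × 0.4 = -3.92°C → T = -1.12°C
  500 → 2100 m (saturated, 5.7°C/km): ΔT = -5.7 × 1.6 = -9.12°C → T = -10.24°C
Environment:
  100 → 2100 m (environment, 3.6°C/km): ΔT = -3.6 × 2 = -7.2°C → T = -4.4°C
T_parcel − T_env = -10.24 − (-4.4) = -5.84°C

-5.84°C (parcel cooler than environment)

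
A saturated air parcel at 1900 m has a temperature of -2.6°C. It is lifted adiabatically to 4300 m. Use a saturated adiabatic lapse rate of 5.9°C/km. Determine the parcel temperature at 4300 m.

Saturated adiabatic to 4300 m: -5.9 × 2.4 km = -14.16°C, so T = -16.76°C.

-16.76°C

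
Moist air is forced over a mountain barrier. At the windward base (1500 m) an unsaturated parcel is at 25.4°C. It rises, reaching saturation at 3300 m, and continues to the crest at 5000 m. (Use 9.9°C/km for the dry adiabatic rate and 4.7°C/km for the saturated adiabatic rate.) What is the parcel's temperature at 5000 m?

-0.41°C

1500 → 3300 m (dry, 9.9°C/km): ΔT = -9.9 × 1.8 = -17.82°C → T = 7.58°C
3300 → 5000 m (saturated, 4.7°C/km): ΔT = -4.7 × 1.7 = -7.99°C → T = -0.41°C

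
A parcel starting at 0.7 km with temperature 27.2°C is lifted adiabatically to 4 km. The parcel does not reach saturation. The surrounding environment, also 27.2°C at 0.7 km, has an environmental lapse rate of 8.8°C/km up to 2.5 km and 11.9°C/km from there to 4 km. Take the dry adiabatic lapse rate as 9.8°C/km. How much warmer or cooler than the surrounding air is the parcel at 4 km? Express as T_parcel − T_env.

+1.35°C (parcel warmer than environment)

Parcel:
  700 → 4000 m (dry, 9.8°C/km): ΔT = -9.8 × 3.3 = -32.34°C → T = -5.14°C
Environment:
  700 → 2500 m (environment, lower layer, 8.8°C/km): ΔT = -8.8 × 1.8 = -15.84°C → T = 11.36°C
  2500 → 4000 m (environment, upper layer, 11.9°C/km): ΔT = -11.9 × 1.5 = -17.85°C → T = -6.49°C
T_parcel − T_env = -5.14 − (-6.49) = +1.35°C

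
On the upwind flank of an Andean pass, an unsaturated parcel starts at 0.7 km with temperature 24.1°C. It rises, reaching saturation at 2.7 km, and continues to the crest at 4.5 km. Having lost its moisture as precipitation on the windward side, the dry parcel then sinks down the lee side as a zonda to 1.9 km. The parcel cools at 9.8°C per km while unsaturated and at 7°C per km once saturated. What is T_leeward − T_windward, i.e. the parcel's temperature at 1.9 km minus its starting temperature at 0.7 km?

700–2700 m, dry: Δz = 2 km ⇒ ΔT = -19.6°C; T = 4.5°C
2700–4500 m, saturated: Δz = 1.8 km ⇒ ΔT = -12.6°C; T = -8.1°C
4500–1900 m, dry descent: Δz = 2.6 km ⇒ ΔT = +25.48°C; T = 17.38°C
Net change vs windward start: 17.38 − 24.1 = -6.72°C

-6.72°C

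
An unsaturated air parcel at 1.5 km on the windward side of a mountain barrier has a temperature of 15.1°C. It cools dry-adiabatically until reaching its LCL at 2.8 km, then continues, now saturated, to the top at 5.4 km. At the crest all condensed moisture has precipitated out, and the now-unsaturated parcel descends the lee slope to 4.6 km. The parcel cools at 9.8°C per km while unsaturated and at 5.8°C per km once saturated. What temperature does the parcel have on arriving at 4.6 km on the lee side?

-4.88°C

Dry to 2800 m: -9.8 × 1.3 km = -12.74°C, so T = 2.36°C.
Saturated to 5400 m: -5.8 × 2.6 km = -15.08°C, so T = -12.72°C.
Dry descent to 4600 m: +9.8 × 0.8 km = +7.84°C, so T = -4.88°C.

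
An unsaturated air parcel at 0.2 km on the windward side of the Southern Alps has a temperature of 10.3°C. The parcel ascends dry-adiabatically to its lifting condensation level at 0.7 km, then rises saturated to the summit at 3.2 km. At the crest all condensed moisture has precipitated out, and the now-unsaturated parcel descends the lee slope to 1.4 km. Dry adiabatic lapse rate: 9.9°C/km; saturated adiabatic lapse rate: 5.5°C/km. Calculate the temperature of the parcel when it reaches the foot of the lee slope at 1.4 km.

9.42°C

200 → 700 m (dry, 9.9°C/km): ΔT = -9.9 × 0.5 = -4.95°C → T = 5.35°C
700 → 3200 m (saturated, 5.5°C/km): ΔT = -5.5 × 2.5 = -13.75°C → T = -8.4°C
3200 → 1400 m (dry descent, 9.9°C/km): ΔT = +9.9 × 1.8 = +17.82°C → T = 9.42°C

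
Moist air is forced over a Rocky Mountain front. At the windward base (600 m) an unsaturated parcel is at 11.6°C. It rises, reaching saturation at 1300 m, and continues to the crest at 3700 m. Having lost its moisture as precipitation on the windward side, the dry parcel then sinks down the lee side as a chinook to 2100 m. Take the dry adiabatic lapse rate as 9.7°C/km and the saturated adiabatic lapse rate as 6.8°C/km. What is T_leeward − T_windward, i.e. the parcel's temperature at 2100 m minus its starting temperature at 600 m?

600 → 1300 m (dry, 9.7°C/km): ΔT = -9.7 × 0.7 = -6.79°C → T = 4.81°C
1300 → 3700 m (saturated, 6.8°C/km): ΔT = -6.8 × 2.4 = -16.32°C → T = -11.51°C
3700 → 2100 m (dry descent, 9.7°C/km): ΔT = +9.7 × 1.6 = +15.52°C → T = 4.01°C
Net change vs windward start: 4.01 − 11.6 = -7.59°C

-7.59°C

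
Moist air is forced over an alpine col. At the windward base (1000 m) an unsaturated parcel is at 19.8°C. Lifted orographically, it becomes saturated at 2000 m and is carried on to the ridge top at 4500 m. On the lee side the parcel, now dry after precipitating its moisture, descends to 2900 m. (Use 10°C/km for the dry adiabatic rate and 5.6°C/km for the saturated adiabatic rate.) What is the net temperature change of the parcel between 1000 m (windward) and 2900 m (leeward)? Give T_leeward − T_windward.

-8°C

1000–2000 m, dry: Δz = 1 km ⇒ ΔT = -10°C; T = 9.8°C
2000–4500 m, saturated: Δz = 2.5 km ⇒ ΔT = -14°C; T = -4.2°C
4500–2900 m, dry descent: Δz = 1.6 km ⇒ ΔT = +16°C; T = 11.8°C
Net change vs windward start: 11.8 − 19.8 = -8°C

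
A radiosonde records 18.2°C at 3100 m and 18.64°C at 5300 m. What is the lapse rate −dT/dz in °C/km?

-0.2°C/km

Γ = −ΔT/Δz = (18.2 − 18.64) / (5300 − 3100) m
  = -0.44°C / 2.2 km = -0.2°C/km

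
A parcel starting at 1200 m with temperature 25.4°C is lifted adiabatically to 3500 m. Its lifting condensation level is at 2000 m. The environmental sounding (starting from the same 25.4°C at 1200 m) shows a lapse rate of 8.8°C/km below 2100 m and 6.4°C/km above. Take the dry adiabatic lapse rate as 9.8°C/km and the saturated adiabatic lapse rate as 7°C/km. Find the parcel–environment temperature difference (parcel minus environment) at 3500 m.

-1.46°C (parcel cooler than environment)

Parcel:
  1200 → 2000 m (dry, 9.8°C/km): ΔT = -9.8 × 0.8 = -7.84°C → T = 17.56°C
  2000 → 3500 m (saturated, 7°C/km): ΔT = -7 × 1.5 = -10.5°C → T = 7.06°C
Environment:
  1200 → 2100 m (environment, lower layer, 8.8°C/km): ΔT = -8.8 × 0.9 = -7.92°C → T = 17.48°C
  2100 → 3500 m (environment, upper layer, 6.4°C/km): ΔT = -6.4 × 1.4 = -8.96°C → T = 8.52°C
T_parcel − T_env = 7.06 − 8.52 = -1.46°C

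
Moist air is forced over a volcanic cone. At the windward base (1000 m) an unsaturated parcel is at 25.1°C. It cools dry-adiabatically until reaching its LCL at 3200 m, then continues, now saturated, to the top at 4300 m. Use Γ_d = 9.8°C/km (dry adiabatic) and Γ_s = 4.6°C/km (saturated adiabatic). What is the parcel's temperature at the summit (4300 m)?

1000 → 3200 m (dry, 9.8°C/km): ΔT = -9.8 × 2.2 = -21.56°C → T = 3.54°C
3200 → 4300 m (saturated, 4.6°C/km): ΔT = -4.6 × 1.1 = -5.06°C → T = -1.52°C

-1.52°C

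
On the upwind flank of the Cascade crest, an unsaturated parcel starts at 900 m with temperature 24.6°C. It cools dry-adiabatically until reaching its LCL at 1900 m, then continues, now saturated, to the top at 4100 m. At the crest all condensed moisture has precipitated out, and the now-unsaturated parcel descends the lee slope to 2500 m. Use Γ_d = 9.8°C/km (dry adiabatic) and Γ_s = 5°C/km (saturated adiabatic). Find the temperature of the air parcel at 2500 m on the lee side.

19.48°C

900–1900 m, dry: Δz = 1 km ⇒ ΔT = -9.8°C; T = 14.8°C
1900–4100 m, saturated: Δz = 2.2 km ⇒ ΔT = -11°C; T = 3.8°C
4100–2500 m, dry descent: Δz = 1.6 km ⇒ ΔT = +15.68°C; T = 19.48°C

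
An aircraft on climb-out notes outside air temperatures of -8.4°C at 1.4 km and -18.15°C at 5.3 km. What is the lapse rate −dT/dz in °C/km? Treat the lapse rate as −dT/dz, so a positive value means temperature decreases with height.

Γ = −ΔT/Δz = (-8.4 − (-18.15)) / (5300 − 1400) m
  = 9.75°C / 3.9 km = 2.5°C/km

2.5°C/km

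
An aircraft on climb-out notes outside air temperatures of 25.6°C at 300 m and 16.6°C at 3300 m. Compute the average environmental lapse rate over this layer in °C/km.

Γ = −ΔT/Δz = (25.6 − 16.6) / (3300 − 300) m
  = 9°C / 3 km = 3°C/km

3°C/km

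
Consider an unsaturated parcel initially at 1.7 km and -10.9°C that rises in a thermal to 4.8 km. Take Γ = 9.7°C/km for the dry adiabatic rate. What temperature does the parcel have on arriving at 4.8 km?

-40.97°C

From 1700 m to 4800 m (dry adiabatic): cools by 9.7 × 3.1 = 30.07°C, giving -40.97°C.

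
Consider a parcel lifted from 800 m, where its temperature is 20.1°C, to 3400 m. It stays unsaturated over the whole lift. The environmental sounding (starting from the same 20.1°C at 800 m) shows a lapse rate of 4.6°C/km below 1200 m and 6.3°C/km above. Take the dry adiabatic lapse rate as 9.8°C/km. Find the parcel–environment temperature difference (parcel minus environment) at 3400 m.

Parcel:
  800–3400 m, dry: Δz = 2.6 km ⇒ ΔT = -25.48°C; T = -5.38°C
Environment:
  800–1200 m, environment, lower layer: Δz = 0.4 km ⇒ ΔT = -1.84°C; T = 18.26°C
  1200–3400 m, environment, upper layer: Δz = 2.2 km ⇒ ΔT = -13.86°C; T = 4.4°C
T_parcel − T_env = -5.38 − 4.4 = -9.78°C

-9.78°C (parcel cooler than environment)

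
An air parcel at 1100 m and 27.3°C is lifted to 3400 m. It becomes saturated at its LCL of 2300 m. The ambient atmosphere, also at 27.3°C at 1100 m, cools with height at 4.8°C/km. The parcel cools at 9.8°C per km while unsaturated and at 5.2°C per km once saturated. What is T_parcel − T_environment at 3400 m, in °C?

Parcel:
  1100 → 2300 m (dry, 9.8°C/km): ΔT = -9.8 × 1.2 = -11.76°C → T = 15.54°C
  2300 → 3400 m (saturated, 5.2°C/km): ΔT = -5.2 × 1.1 = -5.72°C → T = 9.82°C
Environment:
  1100 → 3400 m (environment, 4.8°C/km): ΔT = -4.8 × 2.3 = -11.04°C → T = 16.26°C
T_parcel − T_env = 9.82 − 16.26 = -6.44°C

-6.44°C (parcel cooler than environment)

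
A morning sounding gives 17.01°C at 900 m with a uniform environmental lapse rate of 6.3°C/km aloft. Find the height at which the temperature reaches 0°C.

Height above start = (17.01 − 0) / 6.3 = 2.7 km
Altitude = 900 m + 2700 m = 3600 m

3600 m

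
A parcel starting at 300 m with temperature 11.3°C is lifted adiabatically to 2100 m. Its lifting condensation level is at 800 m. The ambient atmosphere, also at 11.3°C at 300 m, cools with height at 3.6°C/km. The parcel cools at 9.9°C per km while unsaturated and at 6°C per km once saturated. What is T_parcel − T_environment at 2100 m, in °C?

-6.27°C (parcel cooler than environment)

Parcel:
  300 → 800 m (dry, 9.9°C/km): ΔT = -9.9 × 0.5 = -4.95°C → T = 6.35°C
  800 → 2100 m (saturated, 6°C/km): ΔT = -6 × 1.3 = -7.8°C → T = -1.45°C
Environment:
  300 → 2100 m (environment, 3.6°C/km): ΔT = -3.6 × 1.8 = -6.48°C → T = 4.82°C
T_parcel − T_env = -1.45 − 4.82 = -6.27°C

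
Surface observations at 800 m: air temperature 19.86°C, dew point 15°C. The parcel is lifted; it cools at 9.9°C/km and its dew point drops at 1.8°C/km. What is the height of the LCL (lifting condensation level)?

1400 m

T and T_d converge at 9.9 − 1.8 = 8.1°C per km
Height above start = (19.86 − 15) / 8.1 = 0.6 km
LCL altitude = 800 m + 600 m = 1400 m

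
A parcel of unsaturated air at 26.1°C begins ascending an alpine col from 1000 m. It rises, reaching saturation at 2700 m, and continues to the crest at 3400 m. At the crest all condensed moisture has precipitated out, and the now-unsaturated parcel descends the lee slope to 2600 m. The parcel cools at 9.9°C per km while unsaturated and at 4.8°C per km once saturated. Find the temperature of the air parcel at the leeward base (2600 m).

13.83°C

1000–2700 m, dry: Δz = 1.7 km ⇒ ΔT = -16.83°C; T = 9.27°C
2700–3400 m, saturated: Δz = 0.7 km ⇒ ΔT = -3.36°C; T = 5.91°C
3400–2600 m, dry descent: Δz = 0.8 km ⇒ ΔT = +7.92°C; T = 13.83°C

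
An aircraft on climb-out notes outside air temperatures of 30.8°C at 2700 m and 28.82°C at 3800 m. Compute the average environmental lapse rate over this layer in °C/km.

Γ = −ΔT/Δz = (30.8 − 28.82) / (3800 − 2700) m
  = 1.98°C / 1.1 km = 1.8°C/km

1.8°C/km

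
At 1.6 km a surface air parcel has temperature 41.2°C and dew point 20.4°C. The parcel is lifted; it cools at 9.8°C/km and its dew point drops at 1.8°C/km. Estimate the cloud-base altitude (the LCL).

T and T_d converge at 9.8 − 1.8 = 8°C per km
Height above start = (41.2 − 20.4) / 8 = 2.6 km
LCL altitude = 1600 m + 2600 m = 4200 m

4.2 km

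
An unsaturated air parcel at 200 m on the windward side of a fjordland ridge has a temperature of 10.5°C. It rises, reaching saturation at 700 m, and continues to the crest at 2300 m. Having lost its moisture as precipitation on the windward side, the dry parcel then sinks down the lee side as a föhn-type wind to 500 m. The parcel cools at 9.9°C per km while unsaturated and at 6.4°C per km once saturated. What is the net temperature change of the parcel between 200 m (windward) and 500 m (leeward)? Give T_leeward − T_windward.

+2.63°C

Dry to 700 m: -9.9 × 0.5 km = -4.95°C, so T = 5.55°C.
Saturated to 2300 m: -6.4 × 1.6 km = -10.24°C, so T = -4.69°C.
Dry descent to 500 m: +9.9 × 1.8 km = +17.82°C, so T = 13.13°C.
Net change vs windward start: 13.13 − 10.5 = +2.63°C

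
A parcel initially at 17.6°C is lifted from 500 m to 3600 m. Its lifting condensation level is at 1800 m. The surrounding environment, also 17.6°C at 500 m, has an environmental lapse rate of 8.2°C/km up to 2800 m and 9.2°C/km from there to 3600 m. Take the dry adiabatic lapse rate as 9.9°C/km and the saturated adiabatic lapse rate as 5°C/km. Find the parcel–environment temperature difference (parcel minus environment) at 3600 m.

Parcel:
  500–1800 m, dry: Δz = 1.3 km ⇒ ΔT = -12.87°C; T = 4.73°C
  1800–3600 m, saturated: Δz = 1.8 km ⇒ ΔT = -9°C; T = -4.27°C
Environment:
  500–2800 m, environment, lower layer: Δz = 2.3 km ⇒ ΔT = -18.86°C; T = -1.26°C
  2800–3600 m, environment, upper layer: Δz = 0.8 km ⇒ ΔT = -7.36°C; T = -8.62°C
T_parcel − T_env = -4.27 − (-8.62) = +4.35°C

+4.35°C (parcel warmer than environment)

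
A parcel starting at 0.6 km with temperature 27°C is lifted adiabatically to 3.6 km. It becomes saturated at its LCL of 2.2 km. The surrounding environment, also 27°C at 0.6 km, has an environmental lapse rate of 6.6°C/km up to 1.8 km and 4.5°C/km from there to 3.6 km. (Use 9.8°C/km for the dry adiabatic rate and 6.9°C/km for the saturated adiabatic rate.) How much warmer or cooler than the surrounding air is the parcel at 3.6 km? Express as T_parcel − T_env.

-9.32°C (parcel cooler than environment)

Parcel:
  600–2200 m, dry: Δz = 1.6 km ⇒ ΔT = -15.68°C; T = 11.32°C
  2200–3600 m, saturated: Δz = 1.4 km ⇒ ΔT = -9.66°C; T = 1.66°C
Environment:
  600–1800 m, environment, lower layer: Δz = 1.2 km ⇒ ΔT = -7.92°C; T = 19.08°C
  1800–3600 m, environment, upper layer: Δz = 1.8 km ⇒ ΔT = -8.1°C; T = 10.98°C
T_parcel − T_env = 1.66 − 10.98 = -9.32°C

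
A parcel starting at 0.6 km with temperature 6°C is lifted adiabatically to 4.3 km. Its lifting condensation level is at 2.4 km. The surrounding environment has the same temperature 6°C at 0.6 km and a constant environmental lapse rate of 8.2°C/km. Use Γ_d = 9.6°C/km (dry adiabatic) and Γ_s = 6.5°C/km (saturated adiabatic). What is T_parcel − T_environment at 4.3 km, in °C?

+0.71°C (parcel warmer than environment)

Parcel:
  Dry to 2400 m: -9.6 × 1.8 km = -17.28°C, so T = -11.28°C.
  Saturated to 4300 m: -6.5 × 1.9 km = -12.35°C, so T = -23.63°C.
Environment:
  Environment to 4300 m: -8.2 × 3.7 km = -30.34°C, so T = -24.34°C.
T_parcel − T_env = -23.63 − (-24.34) = +0.71°C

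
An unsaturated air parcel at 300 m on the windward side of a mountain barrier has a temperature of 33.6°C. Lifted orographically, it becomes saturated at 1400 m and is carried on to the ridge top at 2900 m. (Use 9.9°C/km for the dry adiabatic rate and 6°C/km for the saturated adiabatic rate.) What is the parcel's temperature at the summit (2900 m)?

13.71°C

Dry to 1400 m: -9.9 × 1.1 km = -10.89°C, so T = 22.71°C.
Saturated to 2900 m: -6 × 1.5 km = -9°C, so T = 13.71°C.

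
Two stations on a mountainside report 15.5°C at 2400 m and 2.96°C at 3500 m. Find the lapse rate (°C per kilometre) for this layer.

Γ = −ΔT/Δz = (15.5 − 2.96) / (3500 − 2400) m
  = 12.54°C / 1.1 km = 11.4°C/km

11.4°C/km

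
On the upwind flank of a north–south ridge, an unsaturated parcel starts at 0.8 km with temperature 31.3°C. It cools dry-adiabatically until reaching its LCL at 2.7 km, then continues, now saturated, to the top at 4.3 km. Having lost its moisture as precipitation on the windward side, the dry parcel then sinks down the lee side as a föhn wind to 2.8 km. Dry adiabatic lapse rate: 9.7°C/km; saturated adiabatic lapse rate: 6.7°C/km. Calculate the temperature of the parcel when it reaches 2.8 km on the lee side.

800–2700 m, dry: Δz = 1.9 km ⇒ ΔT = -18.43°C; T = 12.87°C
2700–4300 m, saturated: Δz = 1.6 km ⇒ ΔT = -10.72°C; T = 2.15°C
4300–2800 m, dry descent: Δz = 1.5 km ⇒ ΔT = +14.55°C; T = 16.7°C

16.7°C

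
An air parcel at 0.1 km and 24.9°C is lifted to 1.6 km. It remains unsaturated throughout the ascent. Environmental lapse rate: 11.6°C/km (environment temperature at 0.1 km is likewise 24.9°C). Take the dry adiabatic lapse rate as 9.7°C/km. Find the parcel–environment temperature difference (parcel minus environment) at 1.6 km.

+2.85°C (parcel warmer than environment)

Parcel:
  100 → 1600 m (dry, 9.7°C/km): ΔT = -9.7 × 1.5 = -14.55°C → T = 10.35°C
Environment:
  100 → 1600 m (environment, 11.6°C/km): ΔT = -11.6 × 1.5 = -17.4°C → T = 7.5°C
T_parcel − T_env = 10.35 − 7.5 = +2.85°C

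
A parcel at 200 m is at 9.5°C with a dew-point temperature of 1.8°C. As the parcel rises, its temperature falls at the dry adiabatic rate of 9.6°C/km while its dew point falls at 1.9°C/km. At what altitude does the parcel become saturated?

T and T_d converge at 9.6 − 1.9 = 7.7°C per km
Height above start = (9.5 − 1.8) / 7.7 = 1 km
LCL altitude = 200 m + 1000 m = 1200 m

1200 m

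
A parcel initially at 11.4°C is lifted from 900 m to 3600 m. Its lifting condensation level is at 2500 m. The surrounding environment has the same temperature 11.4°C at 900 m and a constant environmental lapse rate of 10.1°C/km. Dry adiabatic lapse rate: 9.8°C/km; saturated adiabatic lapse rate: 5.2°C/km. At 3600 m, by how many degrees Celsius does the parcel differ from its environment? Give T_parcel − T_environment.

Parcel:
  900–2500 m, dry: Δz = 1.6 km ⇒ ΔT = -15.68°C; T = -4.28°C
  2500–3600 m, saturated: Δz = 1.1 km ⇒ ΔT = -5.72°C; T = -10°C
Environment:
  900–3600 m, environment: Δz = 2.7 km ⇒ ΔT = -27.27°C; T = -15.87°C
T_parcel − T_env = -10 − (-15.87) = +5.87°C

+5.87°C (parcel warmer than environment)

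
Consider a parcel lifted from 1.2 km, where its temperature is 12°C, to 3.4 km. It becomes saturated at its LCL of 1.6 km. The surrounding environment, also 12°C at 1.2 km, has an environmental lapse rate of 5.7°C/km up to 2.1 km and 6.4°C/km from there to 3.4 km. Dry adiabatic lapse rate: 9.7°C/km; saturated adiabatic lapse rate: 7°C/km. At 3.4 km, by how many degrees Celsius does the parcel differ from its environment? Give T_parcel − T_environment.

Parcel:
  Dry to 1600 m: -9.7 × 0.4 km = -3.88°C, so T = 8.12°C.
  Saturated to 3400 m: -7 × 1.8 km = -12.6°C, so T = -4.48°C.
Environment:
  Environment, lower layer to 2100 m: -5.7 × 0.9 km = -5.13°C, so T = 6.87°C.
  Environment, upper layer to 3400 m: -6.4 × 1.3 km = -8.32°C, so T = -1.45°C.
T_parcel − T_env = -4.48 − (-1.45) = -3.03°C

-3.03°C (parcel cooler than environment)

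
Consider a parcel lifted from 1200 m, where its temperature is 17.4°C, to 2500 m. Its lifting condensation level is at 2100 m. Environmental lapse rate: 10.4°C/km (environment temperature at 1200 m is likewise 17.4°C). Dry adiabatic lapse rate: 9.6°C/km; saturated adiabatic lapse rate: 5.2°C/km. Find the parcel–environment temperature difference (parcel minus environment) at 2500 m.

Parcel:
  1200 → 2100 m (dry, 9.6°C/km): ΔT = -9.6 × 0.9 = -8.64°C → T = 8.76°C
  2100 → 2500 m (saturated, 5.2°C/km): ΔT = -5.2 × 0.4 = -2.08°C → T = 6.68°C
Environment:
  1200 → 2500 m (environment, 10.4°C/km): ΔT = -10.4 × 1.3 = -13.52°C → T = 3.88°C
T_parcel − T_env = 6.68 − 3.88 = +2.8°C

+2.8°C (parcel warmer than environment)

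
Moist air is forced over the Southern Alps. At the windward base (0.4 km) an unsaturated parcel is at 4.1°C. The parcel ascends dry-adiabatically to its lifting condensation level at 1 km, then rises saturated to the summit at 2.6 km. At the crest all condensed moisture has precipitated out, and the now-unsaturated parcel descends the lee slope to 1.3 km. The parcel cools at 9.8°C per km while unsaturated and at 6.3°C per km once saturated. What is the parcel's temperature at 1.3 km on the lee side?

0.88°C

From 400 m to 1000 m (dry): cools by 9.8 × 0.6 = 5.88°C, giving -1.78°C.
From 1000 m to 2600 m (saturated): cools by 6.3 × 1.6 = 10.08°C, giving -11.86°C.
From 2600 m to 1300 m (dry descent): warms by 9.8 × 1.3 = 12.74°C, giving 0.88°C.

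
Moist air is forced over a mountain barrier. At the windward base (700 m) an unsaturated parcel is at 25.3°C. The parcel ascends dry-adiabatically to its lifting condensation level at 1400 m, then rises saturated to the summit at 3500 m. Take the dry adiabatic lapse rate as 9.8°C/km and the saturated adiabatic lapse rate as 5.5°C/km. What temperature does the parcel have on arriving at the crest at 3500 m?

6.89°C

700 → 1400 m (dry, 9.8°C/km): ΔT = -9.8 × 0.7 = -6.86°C → T = 18.44°C
1400 → 3500 m (saturated, 5.5°C/km): ΔT = -5.5 × 2.1 = -11.55°C → T = 6.89°C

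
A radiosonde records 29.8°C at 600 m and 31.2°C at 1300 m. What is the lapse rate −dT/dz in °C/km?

-2°C/km

Γ = −ΔT/Δz = (29.8 − 31.2) / (1300 − 600) m
  = -1.4°C / 0.7 km = -2°C/km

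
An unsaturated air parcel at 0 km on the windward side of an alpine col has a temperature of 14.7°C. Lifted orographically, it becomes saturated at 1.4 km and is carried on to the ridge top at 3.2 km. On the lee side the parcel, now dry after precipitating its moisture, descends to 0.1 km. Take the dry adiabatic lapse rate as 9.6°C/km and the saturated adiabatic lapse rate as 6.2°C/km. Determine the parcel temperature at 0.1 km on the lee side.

0 → 1400 m (dry, 9.6°C/km): ΔT = -9.6 × 1.4 = -13.44°C → T = 1.26°C
1400 → 3200 m (saturated, 6.2°C/km): ΔT = -6.2 × 1.8 = -11.16°C → T = -9.9°C
3200 → 100 m (dry descent, 9.6°C/km): ΔT = +9.6 × 3.1 = +29.76°C → T = 19.86°C

19.86°C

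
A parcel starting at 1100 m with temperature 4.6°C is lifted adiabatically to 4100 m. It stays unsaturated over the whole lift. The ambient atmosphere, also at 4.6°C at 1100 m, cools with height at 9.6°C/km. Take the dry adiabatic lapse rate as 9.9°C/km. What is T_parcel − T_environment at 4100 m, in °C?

Parcel:
  Dry to 4100 m: -9.9 × 3 km = -29.7°C, so T = -25.1°C.
Environment:
  Environment to 4100 m: -9.6 × 3 km = -28.8°C, so T = -24.2°C.
T_parcel − T_env = -25.1 − (-24.2) = -0.9°C

-0.9°C (parcel cooler than environment)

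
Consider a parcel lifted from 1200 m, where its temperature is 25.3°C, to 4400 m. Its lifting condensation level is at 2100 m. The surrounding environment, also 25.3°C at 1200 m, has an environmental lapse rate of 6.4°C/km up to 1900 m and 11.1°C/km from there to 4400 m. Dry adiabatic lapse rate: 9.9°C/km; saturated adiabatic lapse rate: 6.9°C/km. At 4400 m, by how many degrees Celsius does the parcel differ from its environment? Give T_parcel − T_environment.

+7.45°C (parcel warmer than environment)

Parcel:
  1200–2100 m, dry: Δz = 0.9 km ⇒ ΔT = -8.91°C; T = 16.39°C
  2100–4400 m, saturated: Δz = 2.3 km ⇒ ΔT = -15.87°C; T = 0.52°C
Environment:
  1200–1900 m, environment, lower layer: Δz = 0.7 km ⇒ ΔT = -4.48°C; T = 20.82°C
  1900–4400 m, environment, upper layer: Δz = 2.5 km ⇒ ΔT = -27.75°C; T = -6.93°C
T_parcel − T_env = 0.52 − (-6.93) = +7.45°C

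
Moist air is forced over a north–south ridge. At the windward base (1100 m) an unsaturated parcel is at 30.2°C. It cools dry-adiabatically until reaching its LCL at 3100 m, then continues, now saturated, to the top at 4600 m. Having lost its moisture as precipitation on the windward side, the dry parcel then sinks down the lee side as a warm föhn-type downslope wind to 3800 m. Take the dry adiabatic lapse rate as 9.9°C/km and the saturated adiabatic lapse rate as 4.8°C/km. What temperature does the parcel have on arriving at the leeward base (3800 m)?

11.12°C

1100–3100 m, dry: Δz = 2 km ⇒ ΔT = -19.8°C; T = 10.4°C
3100–4600 m, saturated: Δz = 1.5 km ⇒ ΔT = -7.2°C; T = 3.2°C
4600–3800 m, dry descent: Δz = 0.8 km ⇒ ΔT = +7.92°C; T = 11.12°C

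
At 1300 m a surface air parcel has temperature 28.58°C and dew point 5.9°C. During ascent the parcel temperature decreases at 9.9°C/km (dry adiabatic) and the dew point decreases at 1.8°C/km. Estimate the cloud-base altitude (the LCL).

4100 m

T and T_d converge at 9.9 − 1.8 = 8.1°C per km
Height above start = (28.58 − 5.9) / 8.1 = 2.8 km
LCL altitude = 1300 m + 2800 m = 4100 m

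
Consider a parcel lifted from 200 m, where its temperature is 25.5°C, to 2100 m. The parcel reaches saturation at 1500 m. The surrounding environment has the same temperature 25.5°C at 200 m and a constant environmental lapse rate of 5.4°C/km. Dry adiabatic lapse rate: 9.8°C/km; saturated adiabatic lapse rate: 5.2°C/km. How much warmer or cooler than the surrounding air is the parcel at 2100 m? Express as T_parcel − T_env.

Parcel:
  200 → 1500 m (dry, 9.8°C/km): ΔT = -9.8 × 1.3 = -12.74°C → T = 12.76°C
  1500 → 2100 m (saturated, 5.2°C/km): ΔT = -5.2 × 0.6 = -3.12°C → T = 9.64°C
Environment:
  200 → 2100 m (environment, 5.4°C/km): ΔT = -5.4 × 1.9 = -10.26°C → T = 15.24°C
T_parcel − T_env = 9.64 − 15.24 = -5.6°C

-5.6°C (parcel cooler than environment)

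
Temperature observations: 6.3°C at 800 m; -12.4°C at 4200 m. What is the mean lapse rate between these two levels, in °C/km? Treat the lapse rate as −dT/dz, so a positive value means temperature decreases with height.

Γ = −ΔT/Δz = (6.3 − (-12.4)) / (4200 − 800) m
  = 18.7°C / 3.4 km = 5.5°C/km

5.5°C/km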